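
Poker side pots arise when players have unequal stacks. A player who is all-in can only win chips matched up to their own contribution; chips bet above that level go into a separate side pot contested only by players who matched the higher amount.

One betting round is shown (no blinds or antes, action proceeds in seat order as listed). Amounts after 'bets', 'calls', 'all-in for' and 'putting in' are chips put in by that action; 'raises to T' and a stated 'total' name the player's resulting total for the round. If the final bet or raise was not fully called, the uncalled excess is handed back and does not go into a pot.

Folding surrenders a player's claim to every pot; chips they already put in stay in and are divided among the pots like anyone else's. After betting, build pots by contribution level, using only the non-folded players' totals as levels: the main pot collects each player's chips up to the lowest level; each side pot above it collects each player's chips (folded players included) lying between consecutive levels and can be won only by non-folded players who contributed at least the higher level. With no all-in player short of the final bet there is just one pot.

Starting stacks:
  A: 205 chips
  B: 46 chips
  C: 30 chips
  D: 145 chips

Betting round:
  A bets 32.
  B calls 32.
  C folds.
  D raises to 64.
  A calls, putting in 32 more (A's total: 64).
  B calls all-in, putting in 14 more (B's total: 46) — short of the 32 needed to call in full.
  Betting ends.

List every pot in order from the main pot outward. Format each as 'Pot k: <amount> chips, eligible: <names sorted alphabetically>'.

Pot 1: 138 chips, eligible: A, B, D
Pot 2: 36 chips, eligible: A, D

Derivation:
Contributions: A=64, B=46, D=64
Folded: C
Pot levels (distinct totals of non-folded players): 46, 64
Layer 1-46: 46 each from A, B, D = 46*3 = 138 chips; eligible A, B, D
Layer 47-64: 18 each from A, D = 18*2 = 36 chips; eligible A, D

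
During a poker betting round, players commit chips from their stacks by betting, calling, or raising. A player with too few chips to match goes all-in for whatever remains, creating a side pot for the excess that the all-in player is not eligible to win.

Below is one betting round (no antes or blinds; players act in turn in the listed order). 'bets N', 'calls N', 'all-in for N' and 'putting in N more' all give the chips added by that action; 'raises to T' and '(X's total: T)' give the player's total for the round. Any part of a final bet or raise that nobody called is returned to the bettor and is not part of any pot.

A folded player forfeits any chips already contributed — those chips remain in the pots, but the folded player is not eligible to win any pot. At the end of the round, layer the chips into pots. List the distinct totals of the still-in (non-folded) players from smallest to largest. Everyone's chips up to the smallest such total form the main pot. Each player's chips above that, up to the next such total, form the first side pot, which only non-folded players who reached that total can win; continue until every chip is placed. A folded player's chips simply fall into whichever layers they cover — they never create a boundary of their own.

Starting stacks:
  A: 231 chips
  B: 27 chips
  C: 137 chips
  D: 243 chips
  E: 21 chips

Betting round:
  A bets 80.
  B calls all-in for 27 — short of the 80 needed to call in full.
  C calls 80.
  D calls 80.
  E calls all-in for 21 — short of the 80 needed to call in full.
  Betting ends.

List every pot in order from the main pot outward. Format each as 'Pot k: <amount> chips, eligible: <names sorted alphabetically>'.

Pot 1: 105 chips, eligible: A, B, C, D, E
Pot 2: 24 chips, eligible: A, B, C, D
Pot 3: 159 chips, eligible: A, C, D

Derivation:
Contributions: A=80, B=27, C=80, D=80, E=21
Pot levels (distinct totals of non-folded players): 21, 27, 80
Layer 1-21: 21 each from A, B, C, D, E = 21*5 = 105 chips; eligible A, B, C, D, E
Layer 22-27: 6 each from A, B, C, D = 6*4 = 24 chips; eligible A, B, C, D
Layer 28-80: 53 each from A, C, D = 53*3 = 159 chips; eligible A, C, D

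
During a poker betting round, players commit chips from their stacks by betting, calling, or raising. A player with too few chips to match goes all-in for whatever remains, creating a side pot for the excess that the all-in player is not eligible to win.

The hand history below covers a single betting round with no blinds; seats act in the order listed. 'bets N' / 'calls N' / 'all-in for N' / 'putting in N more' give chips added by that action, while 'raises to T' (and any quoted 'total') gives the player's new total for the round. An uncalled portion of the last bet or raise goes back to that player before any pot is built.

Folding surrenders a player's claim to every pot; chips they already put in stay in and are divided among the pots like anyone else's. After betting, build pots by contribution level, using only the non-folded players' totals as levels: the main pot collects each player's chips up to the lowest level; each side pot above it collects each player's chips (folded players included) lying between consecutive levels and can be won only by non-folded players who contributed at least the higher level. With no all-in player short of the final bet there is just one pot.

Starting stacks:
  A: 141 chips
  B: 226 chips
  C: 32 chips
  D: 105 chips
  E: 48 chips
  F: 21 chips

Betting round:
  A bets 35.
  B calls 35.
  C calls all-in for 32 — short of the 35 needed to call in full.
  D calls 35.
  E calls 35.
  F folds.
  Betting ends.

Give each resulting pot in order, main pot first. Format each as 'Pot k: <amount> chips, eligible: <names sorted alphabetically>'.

Pot 1: 160 chips, eligible: A, B, C, D, E
Pot 2: 12 chips, eligible: A, B, D, E

Derivation:
Contributions: A=35, B=35, C=32, D=35, E=35
Folded: F
Pot levels (distinct totals of non-folded players): 32, 35
Layer 1-32: 32 each from A, B, C, D, E = 32*5 = 160 chips; eligible A, B, C, D, E
Layer 33-35: 3 each from A, B, D, E = 3*4 = 12 chips; eligible A, B, D, E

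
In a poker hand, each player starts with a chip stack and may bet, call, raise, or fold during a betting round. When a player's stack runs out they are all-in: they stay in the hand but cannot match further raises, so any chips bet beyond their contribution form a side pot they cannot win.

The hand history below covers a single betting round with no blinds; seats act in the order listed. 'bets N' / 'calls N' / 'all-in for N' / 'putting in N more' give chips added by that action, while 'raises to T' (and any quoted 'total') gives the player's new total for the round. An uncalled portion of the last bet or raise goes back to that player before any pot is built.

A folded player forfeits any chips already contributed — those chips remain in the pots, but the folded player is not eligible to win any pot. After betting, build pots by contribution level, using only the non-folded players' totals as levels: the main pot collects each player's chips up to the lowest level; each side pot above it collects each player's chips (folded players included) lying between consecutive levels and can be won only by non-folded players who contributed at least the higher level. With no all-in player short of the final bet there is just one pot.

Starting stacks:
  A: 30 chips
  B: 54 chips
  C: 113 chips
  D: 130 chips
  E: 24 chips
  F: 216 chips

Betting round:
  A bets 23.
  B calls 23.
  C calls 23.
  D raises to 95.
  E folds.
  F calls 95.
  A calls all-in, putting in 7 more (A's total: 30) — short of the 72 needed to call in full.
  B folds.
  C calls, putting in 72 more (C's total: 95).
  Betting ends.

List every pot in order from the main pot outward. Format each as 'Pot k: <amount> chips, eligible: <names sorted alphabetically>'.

Contributions: A=30, B=23, C=95, D=95, F=95
Folded: B, E
Pot levels (distinct totals of non-folded players): 30, 95
Layer 1-30: A 30 + B 23 + C 30 + D 30 + F 30 = 143 chips; eligible A, C, D, F
Layer 31-95: 65 each from C, D, F = 65*3 = 195 chips; eligible C, D, F

Pot 1: 143 chips, eligible: A, C, D, F
Pot 2: 195 chips, eligible: C, D, F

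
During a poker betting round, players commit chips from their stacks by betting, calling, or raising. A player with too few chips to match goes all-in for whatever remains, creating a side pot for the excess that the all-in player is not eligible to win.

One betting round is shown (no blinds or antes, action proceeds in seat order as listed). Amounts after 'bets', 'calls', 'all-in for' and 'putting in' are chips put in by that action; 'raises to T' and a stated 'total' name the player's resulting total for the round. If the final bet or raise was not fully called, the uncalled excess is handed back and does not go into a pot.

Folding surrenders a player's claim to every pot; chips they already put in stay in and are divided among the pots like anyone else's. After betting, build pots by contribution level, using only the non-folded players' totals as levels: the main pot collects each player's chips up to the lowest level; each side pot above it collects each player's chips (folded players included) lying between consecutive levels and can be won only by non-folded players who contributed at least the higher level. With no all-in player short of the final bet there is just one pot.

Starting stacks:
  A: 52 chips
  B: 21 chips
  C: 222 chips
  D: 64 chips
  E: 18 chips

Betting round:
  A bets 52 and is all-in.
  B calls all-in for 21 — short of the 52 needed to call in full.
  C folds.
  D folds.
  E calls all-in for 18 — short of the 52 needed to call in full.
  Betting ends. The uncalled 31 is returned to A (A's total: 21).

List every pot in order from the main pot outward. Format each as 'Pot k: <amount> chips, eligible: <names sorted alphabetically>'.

Pot 1: 54 chips, eligible: A, B, E
Pot 2: 6 chips, eligible: A, B

Derivation:
Contributions (after 31 returned to A): A=21, B=21, E=18
Folded: C, D
Pot levels (distinct totals of non-folded players): 18, 21
Layer 1-18: 18 each from A, B, E = 18*3 = 54 chips; eligible A, B, E
Layer 19-21: 3 each from A, B = 3*2 = 6 chips; eligible A, B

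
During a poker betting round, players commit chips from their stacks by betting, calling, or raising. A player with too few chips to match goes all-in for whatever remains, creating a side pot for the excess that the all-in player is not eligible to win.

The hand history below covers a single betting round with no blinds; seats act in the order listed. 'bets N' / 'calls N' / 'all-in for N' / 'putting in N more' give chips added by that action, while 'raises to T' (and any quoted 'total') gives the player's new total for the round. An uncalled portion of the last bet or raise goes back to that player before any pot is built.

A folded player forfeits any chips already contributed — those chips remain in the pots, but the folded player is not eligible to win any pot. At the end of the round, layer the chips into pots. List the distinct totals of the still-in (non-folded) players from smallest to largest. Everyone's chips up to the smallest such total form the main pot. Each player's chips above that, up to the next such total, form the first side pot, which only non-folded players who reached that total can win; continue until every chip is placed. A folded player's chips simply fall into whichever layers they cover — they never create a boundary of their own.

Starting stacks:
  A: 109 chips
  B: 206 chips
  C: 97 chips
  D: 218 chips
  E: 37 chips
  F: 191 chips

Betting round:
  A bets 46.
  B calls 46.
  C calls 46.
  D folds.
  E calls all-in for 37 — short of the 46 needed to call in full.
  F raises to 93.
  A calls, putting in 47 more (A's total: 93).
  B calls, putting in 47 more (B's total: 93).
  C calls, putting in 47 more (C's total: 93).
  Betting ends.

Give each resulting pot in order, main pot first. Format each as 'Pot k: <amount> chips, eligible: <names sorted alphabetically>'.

Contributions: A=93, B=93, C=93, E=37, F=93
Folded: D
Pot levels (distinct totals of non-folded players): 37, 93
Layer 1-37: 37 each from A, B, C, E, F = 37*5 = 185 chips; eligible A, B, C, E, F
Layer 38-93: 56 each from A, B, C, F = 56*4 = 224 chips; eligible A, B, C, F

Pot 1: 185 chips, eligible: A, B, C, E, F
Pot 2: 224 chips, eligible: A, B, C, F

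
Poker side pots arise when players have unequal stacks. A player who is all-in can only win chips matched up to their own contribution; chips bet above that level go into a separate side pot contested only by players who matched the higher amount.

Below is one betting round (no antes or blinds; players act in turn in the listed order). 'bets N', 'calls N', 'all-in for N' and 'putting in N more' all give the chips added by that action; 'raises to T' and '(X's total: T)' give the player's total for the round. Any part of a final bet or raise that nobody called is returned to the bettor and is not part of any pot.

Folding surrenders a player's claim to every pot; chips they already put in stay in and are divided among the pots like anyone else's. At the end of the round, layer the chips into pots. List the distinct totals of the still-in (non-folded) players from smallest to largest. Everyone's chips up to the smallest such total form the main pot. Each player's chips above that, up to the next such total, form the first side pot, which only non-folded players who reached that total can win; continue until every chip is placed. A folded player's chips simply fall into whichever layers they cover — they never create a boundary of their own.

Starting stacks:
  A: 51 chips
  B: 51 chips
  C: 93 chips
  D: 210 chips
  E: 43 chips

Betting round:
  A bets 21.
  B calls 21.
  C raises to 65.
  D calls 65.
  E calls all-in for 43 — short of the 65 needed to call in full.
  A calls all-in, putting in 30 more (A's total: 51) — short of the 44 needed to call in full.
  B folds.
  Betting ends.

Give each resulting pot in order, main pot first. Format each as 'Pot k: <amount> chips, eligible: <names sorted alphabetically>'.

Pot 1: 193 chips, eligible: A, C, D, E
Pot 2: 24 chips, eligible: A, C, D
Pot 3: 28 chips, eligible: C, D

Derivation:
Contributions: A=51, B=21, C=65, D=65, E=43
Folded: B
Pot levels (distinct totals of non-folded players): 43, 51, 65
Layer 1-43: A 43 + B 21 + C 43 + D 43 + E 43 = 193 chips; eligible A, C, D, E
Layer 44-51: 8 each from A, C, D = 8*3 = 24 chips; eligible A, C, D
Layer 52-65: 14 each from C, D = 14*2 = 28 chips; eligible C, D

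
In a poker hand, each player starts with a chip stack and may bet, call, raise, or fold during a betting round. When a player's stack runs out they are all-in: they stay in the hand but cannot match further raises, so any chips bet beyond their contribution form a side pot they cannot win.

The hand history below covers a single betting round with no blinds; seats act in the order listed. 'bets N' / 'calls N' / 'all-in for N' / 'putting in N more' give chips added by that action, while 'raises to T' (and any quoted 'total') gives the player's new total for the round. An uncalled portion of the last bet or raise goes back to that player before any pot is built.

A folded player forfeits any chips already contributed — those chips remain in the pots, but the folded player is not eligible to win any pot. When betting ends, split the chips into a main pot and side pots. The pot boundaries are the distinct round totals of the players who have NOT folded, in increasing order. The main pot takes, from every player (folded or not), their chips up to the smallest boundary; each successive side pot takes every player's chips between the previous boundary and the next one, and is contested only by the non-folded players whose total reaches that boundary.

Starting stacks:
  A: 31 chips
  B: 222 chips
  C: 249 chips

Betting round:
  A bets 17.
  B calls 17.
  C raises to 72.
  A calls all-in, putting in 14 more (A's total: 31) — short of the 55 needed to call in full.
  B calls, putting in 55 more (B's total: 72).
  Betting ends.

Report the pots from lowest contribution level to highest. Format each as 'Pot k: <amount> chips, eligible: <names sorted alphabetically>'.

Contributions: A=31, B=72, C=72
Pot levels (distinct totals of non-folded players): 31, 72
Layer 1-31: 31 each from A, B, C = 31*3 = 93 chips; eligible A, B, C
Layer 32-72: 41 each from B, C = 41*2 = 82 chips; eligible B, C

Pot 1: 93 chips, eligible: A, B, C
Pot 2: 82 chips, eligible: B, C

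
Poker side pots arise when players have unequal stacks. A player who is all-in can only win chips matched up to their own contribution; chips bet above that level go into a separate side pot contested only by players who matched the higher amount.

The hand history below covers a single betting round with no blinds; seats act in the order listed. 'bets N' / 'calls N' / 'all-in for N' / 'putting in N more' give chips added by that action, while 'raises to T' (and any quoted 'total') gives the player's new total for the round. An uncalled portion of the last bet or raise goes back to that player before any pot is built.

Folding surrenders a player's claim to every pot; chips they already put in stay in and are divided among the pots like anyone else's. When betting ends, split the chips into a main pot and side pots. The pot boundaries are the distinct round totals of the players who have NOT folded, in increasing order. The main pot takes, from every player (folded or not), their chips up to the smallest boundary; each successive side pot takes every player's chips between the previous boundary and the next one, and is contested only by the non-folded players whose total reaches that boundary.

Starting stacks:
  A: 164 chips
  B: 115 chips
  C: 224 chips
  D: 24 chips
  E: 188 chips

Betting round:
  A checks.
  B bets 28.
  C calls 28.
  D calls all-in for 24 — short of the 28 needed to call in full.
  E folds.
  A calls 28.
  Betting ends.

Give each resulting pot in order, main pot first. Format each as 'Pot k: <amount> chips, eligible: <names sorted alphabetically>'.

Contributions: A=28, B=28, C=28, D=24
Folded: E
Pot levels (distinct totals of non-folded players): 24, 28
Layer 1-24: 24 each from A, B, C, D = 24*4 = 96 chips; eligible A, B, C, D
Layer 25-28: 4 each from A, B, C = 4*3 = 12 chips; eligible A, B, C

Pot 1: 96 chips, eligible: A, B, C, D
Pot 2: 12 chips, eligible: A, B, C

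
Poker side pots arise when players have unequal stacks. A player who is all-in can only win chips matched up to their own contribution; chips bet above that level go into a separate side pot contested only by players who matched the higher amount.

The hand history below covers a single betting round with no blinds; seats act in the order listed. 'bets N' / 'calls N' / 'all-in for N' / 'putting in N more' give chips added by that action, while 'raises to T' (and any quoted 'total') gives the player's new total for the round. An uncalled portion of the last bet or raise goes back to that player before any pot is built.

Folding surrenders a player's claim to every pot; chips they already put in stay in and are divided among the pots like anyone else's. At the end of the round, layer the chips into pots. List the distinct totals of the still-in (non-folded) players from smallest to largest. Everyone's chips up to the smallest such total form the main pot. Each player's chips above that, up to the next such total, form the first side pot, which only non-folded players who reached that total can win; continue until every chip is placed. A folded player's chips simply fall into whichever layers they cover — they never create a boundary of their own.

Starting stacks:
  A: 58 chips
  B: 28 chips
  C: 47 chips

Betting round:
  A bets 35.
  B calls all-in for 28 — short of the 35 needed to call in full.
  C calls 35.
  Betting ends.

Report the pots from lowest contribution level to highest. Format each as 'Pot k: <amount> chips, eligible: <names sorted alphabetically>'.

Contributions: A=35, B=28, C=35
Pot levels (distinct totals of non-folded players): 28, 35
Layer 1-28: 28 each from A, B, C = 28*3 = 84 chips; eligible A, B, C
Layer 29-35: 7 each from A, C = 7*2 = 14 chips; eligible A, C

Pot 1: 84 chips, eligible: A, B, C
Pot 2: 14 chips, eligible: A, C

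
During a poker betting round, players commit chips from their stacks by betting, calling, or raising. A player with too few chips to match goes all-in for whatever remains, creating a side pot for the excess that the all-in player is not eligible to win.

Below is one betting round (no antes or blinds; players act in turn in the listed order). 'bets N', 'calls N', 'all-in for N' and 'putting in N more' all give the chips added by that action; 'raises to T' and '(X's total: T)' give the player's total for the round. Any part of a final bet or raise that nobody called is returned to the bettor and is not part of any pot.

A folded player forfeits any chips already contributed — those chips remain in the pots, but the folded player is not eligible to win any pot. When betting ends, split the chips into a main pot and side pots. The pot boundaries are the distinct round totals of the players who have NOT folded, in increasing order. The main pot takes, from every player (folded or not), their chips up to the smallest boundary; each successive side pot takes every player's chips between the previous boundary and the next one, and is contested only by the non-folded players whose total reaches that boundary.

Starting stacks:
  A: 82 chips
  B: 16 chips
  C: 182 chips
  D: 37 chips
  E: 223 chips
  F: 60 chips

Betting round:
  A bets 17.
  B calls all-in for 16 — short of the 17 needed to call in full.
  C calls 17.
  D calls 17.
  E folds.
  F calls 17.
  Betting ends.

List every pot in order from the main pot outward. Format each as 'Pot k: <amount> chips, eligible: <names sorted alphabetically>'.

Pot 1: 80 chips, eligible: A, B, C, D, F
Pot 2: 4 chips, eligible: A, C, D, F

Derivation:
Contributions: A=17, B=16, C=17, D=17, F=17
Folded: E
Pot levels (distinct totals of non-folded players): 16, 17
Layer 1-16: 16 each from A, B, C, D, F = 16*5 = 80 chips; eligible A, B, C, D, F
Layer 17-17: 1 each from A, C, D, F = 1*4 = 4 chips; eligible A, C, D, F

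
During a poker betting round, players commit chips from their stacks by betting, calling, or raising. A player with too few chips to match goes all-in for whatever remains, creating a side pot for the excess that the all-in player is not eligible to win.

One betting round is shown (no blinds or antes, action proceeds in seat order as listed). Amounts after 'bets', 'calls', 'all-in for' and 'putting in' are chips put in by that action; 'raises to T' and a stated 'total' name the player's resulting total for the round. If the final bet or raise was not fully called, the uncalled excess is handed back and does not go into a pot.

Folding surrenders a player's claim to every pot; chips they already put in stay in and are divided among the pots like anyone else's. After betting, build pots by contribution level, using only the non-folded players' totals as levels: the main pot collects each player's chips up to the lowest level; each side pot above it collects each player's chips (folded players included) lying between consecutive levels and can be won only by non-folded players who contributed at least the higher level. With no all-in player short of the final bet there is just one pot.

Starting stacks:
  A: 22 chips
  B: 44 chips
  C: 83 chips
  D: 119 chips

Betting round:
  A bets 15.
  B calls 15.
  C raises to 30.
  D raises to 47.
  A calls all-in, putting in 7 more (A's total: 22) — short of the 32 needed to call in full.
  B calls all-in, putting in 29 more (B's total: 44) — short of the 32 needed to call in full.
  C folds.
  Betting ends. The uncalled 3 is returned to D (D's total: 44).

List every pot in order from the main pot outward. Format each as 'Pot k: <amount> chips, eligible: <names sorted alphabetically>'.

Pot 1: 88 chips, eligible: A, B, D
Pot 2: 52 chips, eligible: B, D

Derivation:
Contributions (after 3 returned to D): A=22, B=44, C=30, D=44
Folded: C
Pot levels (distinct totals of non-folded players): 22, 44
Layer 1-22: 22 each from A, B, C, D = 22*4 = 88 chips; eligible A, B, D
Layer 23-44: B 22 + C 8 + D 22 = 52 chips; eligible B, D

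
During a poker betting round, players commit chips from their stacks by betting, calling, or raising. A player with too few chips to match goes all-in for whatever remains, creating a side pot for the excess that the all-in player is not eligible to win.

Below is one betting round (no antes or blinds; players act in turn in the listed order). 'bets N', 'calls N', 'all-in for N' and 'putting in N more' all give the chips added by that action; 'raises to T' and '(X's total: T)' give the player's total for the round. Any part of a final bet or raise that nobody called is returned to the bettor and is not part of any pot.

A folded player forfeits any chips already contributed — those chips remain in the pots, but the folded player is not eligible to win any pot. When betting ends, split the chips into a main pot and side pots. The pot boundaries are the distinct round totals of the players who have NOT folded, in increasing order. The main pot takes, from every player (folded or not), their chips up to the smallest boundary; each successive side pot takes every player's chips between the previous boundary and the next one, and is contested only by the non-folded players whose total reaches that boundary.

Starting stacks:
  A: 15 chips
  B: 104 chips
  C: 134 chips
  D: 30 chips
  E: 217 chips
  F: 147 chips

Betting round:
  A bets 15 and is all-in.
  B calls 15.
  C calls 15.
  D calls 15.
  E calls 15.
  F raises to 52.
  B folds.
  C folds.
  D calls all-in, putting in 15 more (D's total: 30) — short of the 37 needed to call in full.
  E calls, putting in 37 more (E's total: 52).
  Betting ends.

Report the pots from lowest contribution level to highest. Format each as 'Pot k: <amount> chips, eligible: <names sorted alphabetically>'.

Contributions: A=15, B=15, C=15, D=30, E=52, F=52
Folded: B, C
Pot levels (distinct totals of non-folded players): 15, 30, 52
Layer 1-15: 15 each from A, B, C, D, E, F = 15*6 = 90 chips; eligible A, D, E, F
Layer 16-30: 15 each from D, E, F = 15*3 = 45 chips; eligible D, E, F
Layer 31-52: 22 each from E, F = 22*2 = 44 chips; eligible E, F

Pot 1: 90 chips, eligible: A, D, E, F
Pot 2: 45 chips, eligible: D, E, F
Pot 3: 44 chips, eligible: E, F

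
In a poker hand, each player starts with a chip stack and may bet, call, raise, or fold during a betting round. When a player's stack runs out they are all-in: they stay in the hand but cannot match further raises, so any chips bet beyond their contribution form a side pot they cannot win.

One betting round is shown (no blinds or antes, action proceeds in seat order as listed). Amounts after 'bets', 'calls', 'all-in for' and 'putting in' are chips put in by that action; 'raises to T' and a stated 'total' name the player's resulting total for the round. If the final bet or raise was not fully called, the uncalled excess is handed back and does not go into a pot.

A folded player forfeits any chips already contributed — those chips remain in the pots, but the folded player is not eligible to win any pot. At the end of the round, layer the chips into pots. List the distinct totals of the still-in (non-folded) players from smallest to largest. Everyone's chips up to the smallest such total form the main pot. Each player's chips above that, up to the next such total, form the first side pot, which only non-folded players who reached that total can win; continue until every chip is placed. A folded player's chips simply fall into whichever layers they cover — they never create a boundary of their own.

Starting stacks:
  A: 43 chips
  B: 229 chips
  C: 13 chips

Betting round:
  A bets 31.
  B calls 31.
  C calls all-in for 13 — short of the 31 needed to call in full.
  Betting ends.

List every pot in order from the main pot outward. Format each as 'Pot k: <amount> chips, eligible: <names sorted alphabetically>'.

Pot 1: 39 chips, eligible: A, B, C
Pot 2: 36 chips, eligible: A, B

Derivation:
Contributions: A=31, B=31, C=13
Pot levels (distinct totals of non-folded players): 13, 31
Layer 1-13: 13 each from A, B, C = 13*3 = 39 chips; eligible A, B, C
Layer 14-31: 18 each from A, B = 18*2 = 36 chips; eligible A, B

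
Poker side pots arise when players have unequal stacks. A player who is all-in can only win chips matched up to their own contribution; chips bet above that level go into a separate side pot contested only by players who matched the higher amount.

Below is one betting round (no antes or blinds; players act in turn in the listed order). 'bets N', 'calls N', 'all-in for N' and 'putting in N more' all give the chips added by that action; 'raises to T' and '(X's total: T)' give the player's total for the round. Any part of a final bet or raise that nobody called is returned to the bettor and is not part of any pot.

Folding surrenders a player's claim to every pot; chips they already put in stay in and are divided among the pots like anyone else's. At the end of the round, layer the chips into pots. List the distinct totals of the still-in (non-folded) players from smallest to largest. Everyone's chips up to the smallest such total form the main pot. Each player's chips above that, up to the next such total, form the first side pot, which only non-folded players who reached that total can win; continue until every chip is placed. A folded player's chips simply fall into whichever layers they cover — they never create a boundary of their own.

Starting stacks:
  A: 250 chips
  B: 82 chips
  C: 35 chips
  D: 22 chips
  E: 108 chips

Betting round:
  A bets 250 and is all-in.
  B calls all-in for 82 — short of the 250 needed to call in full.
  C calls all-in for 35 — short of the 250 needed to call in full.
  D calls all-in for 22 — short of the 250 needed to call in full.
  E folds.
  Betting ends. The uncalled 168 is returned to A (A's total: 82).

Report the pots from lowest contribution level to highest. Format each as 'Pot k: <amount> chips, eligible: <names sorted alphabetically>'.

Pot 1: 88 chips, eligible: A, B, C, D
Pot 2: 39 chips, eligible: A, B, C
Pot 3: 94 chips, eligible: A, B

Derivation:
Contributions (after 168 returned to A): A=82, B=82, C=35, D=22
Folded: E
Pot levels (distinct totals of non-folded players): 22, 35, 82
Layer 1-22: 22 each from A, B, C, D = 22*4 = 88 chips; eligible A, B, C, D
Layer 23-35: 13 each from A, B, C = 13*3 = 39 chips; eligible A, B, C
Layer 36-82: 47 each from A, B = 47*2 = 94 chips; eligible A, B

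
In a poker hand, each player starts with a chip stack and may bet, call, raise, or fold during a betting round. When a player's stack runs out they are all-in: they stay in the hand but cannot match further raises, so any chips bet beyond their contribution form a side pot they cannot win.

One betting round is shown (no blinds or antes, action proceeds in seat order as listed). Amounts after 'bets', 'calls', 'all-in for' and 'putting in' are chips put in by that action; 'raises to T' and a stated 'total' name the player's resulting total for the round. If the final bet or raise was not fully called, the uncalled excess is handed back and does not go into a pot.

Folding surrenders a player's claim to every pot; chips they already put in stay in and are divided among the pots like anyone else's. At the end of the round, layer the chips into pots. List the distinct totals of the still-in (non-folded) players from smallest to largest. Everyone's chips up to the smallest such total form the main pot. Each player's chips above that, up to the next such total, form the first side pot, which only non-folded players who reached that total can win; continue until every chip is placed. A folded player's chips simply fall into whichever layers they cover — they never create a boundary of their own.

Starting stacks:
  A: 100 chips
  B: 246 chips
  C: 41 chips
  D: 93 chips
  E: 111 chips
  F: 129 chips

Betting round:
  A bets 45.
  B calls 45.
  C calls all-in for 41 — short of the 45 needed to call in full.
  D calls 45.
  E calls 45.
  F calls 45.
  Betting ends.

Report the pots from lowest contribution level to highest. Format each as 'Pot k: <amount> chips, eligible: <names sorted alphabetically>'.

Pot 1: 246 chips, eligible: A, B, C, D, E, F
Pot 2: 20 chips, eligible: A, B, D, E, F

Derivation:
Contributions: A=45, B=45, C=41, D=45, E=45, F=45
Pot levels (distinct totals of non-folded players): 41, 45
Layer 1-41: 41 each from A, B, C, D, E, F = 41*6 = 246 chips; eligible A, B, C, D, E, F
Layer 42-45: 4 each from A, B, D, E, F = 4*5 = 20 chips; eligible A, B, D, E, F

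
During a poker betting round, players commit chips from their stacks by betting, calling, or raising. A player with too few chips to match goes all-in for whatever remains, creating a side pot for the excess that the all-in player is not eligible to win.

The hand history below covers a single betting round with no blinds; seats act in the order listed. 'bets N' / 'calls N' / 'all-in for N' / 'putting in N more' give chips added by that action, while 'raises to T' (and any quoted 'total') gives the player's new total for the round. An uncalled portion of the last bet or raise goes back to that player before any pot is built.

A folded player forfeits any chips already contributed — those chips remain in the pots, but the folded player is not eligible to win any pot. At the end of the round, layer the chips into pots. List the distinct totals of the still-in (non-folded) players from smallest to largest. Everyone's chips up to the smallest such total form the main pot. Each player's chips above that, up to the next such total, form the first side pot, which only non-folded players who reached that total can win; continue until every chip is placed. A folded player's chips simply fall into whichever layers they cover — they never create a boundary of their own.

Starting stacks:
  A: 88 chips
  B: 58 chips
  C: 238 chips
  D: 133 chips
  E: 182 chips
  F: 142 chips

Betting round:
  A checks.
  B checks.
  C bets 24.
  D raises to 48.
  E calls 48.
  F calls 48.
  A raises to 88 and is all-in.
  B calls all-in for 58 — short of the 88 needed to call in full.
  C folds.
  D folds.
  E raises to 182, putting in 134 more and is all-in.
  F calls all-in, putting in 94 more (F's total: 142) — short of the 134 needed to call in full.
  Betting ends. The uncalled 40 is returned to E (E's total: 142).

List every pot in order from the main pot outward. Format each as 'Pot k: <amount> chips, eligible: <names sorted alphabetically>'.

Contributions (after 40 returned to E): A=88, B=58, C=24, D=48, E=142, F=142
Folded: C, D
Pot levels (distinct totals of non-folded players): 58, 88, 142
Layer 1-58: A 58 + B 58 + C 24 + D 48 + E 58 + F 58 = 304 chips; eligible A, B, E, F
Layer 59-88: 30 each from A, E, F = 30*3 = 90 chips; eligible A, E, F
Layer 89-142: 54 each from E, F = 54*2 = 108 chips; eligible E, F

Pot 1: 304 chips, eligible: A, B, E, F
Pot 2: 90 chips, eligible: A, E, F
Pot 3: 108 chips, eligible: E, F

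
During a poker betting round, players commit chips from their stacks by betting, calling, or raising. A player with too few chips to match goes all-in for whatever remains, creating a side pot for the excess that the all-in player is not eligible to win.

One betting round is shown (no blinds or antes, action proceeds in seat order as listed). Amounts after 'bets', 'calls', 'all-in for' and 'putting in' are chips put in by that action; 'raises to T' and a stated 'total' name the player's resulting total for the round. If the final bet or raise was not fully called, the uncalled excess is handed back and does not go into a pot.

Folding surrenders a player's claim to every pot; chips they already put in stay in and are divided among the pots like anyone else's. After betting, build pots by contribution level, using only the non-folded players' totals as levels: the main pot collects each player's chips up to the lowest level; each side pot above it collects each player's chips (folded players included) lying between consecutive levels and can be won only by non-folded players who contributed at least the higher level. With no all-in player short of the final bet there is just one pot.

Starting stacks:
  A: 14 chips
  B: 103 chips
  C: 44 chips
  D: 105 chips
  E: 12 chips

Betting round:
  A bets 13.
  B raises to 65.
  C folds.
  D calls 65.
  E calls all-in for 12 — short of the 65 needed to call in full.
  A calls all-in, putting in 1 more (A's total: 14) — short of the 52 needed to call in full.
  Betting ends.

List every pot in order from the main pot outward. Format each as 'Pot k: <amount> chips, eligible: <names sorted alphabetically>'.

Contributions: A=14, B=65, D=65, E=12
Folded: C
Pot levels (distinct totals of non-folded players): 12, 14, 65
Layer 1-12: 12 each from A, B, D, E = 12*4 = 48 chips; eligible A, B, D, E
Layer 13-14: 2 each from A, B, D = 2*3 = 6 chips; eligible A, B, D
Layer 15-65: 51 each from B, D = 51*2 = 102 chips; eligible B, D

Pot 1: 48 chips, eligible: A, B, D, E
Pot 2: 6 chips, eligible: A, B, D
Pot 3: 102 chips, eligible: B, D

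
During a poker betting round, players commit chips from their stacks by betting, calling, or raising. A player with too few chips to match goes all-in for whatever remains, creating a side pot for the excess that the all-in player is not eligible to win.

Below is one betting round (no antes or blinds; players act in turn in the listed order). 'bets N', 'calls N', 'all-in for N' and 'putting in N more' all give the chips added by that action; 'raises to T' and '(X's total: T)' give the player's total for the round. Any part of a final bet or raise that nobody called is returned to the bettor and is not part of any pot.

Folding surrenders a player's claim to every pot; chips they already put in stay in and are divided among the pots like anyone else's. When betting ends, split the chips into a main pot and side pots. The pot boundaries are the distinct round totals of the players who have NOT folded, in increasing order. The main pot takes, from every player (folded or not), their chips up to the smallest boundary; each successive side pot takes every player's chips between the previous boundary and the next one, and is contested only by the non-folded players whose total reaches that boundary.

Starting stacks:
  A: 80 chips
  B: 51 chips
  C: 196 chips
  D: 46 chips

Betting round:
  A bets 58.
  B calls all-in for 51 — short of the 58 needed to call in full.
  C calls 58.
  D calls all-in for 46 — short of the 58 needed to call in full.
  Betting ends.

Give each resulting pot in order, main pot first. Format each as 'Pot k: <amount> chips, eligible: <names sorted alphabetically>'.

Pot 1: 184 chips, eligible: A, B, C, D
Pot 2: 15 chips, eligible: A, B, C
Pot 3: 14 chips, eligible: A, C

Derivation:
Contributions: A=58, B=51, C=58, D=46
Pot levels (distinct totals of non-folded players): 46, 51, 58
Layer 1-46: 46 each from A, B, C, D = 46*4 = 184 chips; eligible A, B, C, D
Layer 47-51: 5 each from A, B, C = 5*3 = 15 chips; eligible A, B, C
Layer 52-58: 7 each from A, C = 7*2 = 14 chips; eligible A, C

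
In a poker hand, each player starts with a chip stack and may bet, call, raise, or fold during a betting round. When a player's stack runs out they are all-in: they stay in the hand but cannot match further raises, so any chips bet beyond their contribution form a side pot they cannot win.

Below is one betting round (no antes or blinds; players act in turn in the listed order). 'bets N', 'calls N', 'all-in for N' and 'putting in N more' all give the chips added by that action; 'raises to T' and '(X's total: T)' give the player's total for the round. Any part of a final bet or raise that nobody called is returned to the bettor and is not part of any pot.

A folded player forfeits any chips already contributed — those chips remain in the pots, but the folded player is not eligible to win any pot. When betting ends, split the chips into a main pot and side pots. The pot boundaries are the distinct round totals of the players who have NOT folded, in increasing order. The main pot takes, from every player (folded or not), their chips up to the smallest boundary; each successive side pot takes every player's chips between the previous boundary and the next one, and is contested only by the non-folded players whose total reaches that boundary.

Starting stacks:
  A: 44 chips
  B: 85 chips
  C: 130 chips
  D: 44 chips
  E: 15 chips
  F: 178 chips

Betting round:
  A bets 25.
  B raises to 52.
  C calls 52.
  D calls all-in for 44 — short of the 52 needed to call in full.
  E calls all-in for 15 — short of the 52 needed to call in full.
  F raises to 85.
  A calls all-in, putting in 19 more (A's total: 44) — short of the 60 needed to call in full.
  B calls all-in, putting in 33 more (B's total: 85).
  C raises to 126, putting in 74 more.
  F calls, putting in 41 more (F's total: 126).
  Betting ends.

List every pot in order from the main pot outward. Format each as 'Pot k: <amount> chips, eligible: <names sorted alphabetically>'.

Contributions: A=44, B=85, C=126, D=44, E=15, F=126
Pot levels (distinct totals of non-folded players): 15, 44, 85, 126
Layer 1-15: 15 each from A, B, C, D, E, F = 15*6 = 90 chips; eligible A, B, C, D, E, F
Layer 16-44: 29 each from A, B, C, D, F = 29*5 = 145 chips; eligible A, B, C, D, F
Layer 45-85: 41 each from B, C, F = 41*3 = 123 chips; eligible B, C, F
Layer 86-126: 41 each from C, F = 41*2 = 82 chips; eligible C, F

Pot 1: 90 chips, eligible: A, B, C, D, E, F
Pot 2: 145 chips, eligible: A, B, C, D, F
Pot 3: 123 chips, eligible: B, C, F
Pot 4: 82 chips, eligible: C, F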